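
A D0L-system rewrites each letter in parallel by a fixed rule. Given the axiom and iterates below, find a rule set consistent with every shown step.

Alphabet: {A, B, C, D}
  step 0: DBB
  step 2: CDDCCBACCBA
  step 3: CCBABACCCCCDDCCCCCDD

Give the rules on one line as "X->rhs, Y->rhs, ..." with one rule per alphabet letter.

A->D, B->CD, C->CC, D->BA

  step 2 ⇒ step 3: CDDCCBACCBA ⇒ CC·BA·BA·CC·CC·CD·D·CC·CC·CD·D
    A ↦ D
    B ↦ CD
    C ↦ CC
    D ↦ BA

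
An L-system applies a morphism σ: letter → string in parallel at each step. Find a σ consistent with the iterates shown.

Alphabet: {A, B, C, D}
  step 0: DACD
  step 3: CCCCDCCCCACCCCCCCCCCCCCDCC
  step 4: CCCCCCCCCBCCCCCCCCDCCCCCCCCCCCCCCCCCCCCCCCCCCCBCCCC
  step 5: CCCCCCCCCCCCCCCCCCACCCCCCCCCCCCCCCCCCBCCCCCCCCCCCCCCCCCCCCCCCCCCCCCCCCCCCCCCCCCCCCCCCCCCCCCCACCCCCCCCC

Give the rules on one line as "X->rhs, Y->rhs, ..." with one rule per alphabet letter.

A->D, B->AC, C->CC, D->CB

  step 4 ⇒ step 5: CCCCCCCCCBCCCCCCCCDCCCCCCCCCCCCCCCCCCCCCCCCCCCBCCCC ⇒ CC·CC·CC·CC·CC·CC·CC·CC·CC·AC·CC·CC·CC·CC·CC·CC·CC·CC·CB·CC·CC·CC·CC·CC·CC·CC·CC·CC·CC·CC·CC·CC·CC·CC·CC·CC·CC·CC·CC·CC·CC·CC·CC·CC·CC·CC·AC·CC·CC·CC·CC
    B ↦ AC
    C ↦ CC
    D ↦ CB
  step 3 ⇒ step 4: CCCCDCCCCACCCCCCCCCCCCCDCC ⇒ CC·CC·CC·CC·CB·CC·CC·CC·CC·D·CC·CC·CC·CC·CC·CC·CC·CC·CC·CC·CC·CC·CC·CB·CC·CC
    A ↦ D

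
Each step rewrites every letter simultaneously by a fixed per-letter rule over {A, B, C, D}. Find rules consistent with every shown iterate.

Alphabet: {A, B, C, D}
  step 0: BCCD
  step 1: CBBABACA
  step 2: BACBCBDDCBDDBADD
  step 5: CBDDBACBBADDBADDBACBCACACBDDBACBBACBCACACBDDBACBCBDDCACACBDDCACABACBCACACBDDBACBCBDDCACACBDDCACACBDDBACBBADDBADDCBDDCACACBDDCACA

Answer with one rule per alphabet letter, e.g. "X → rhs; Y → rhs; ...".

  step 1 ⇒ step 2: CBBABACA ⇒ BA·CB·CB·DD·CB·DD·BA·DD
    A ↦ DD
    B ↦ CB
    C ↦ BA
  step 0 ⇒ step 1: BCCD ⇒ CB·BA·BA·CA
    D ↦ CA

A->DD, B->CB, C->BA, D->CA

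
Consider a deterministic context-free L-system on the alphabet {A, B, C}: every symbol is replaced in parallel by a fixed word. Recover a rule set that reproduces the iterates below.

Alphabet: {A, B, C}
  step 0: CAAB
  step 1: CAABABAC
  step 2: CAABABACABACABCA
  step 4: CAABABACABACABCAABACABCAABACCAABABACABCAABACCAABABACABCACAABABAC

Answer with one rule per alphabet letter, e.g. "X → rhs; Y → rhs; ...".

A->AB, B->AC, C->CA

  step 1 ⇒ step 2: CAABABAC ⇒ CA·AB·AB·AC·AB·AC·AB·CA
    A ↦ AB
    B ↦ AC
    C ↦ CA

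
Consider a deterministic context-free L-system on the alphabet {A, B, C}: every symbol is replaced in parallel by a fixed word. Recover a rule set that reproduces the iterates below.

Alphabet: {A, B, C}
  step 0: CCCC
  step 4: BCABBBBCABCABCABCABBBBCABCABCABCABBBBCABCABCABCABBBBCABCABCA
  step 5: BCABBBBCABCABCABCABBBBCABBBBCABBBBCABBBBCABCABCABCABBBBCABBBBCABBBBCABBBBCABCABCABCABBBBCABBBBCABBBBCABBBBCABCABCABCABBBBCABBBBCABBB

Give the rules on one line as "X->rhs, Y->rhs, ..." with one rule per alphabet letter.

  step 4 ⇒ step 5: BCABBBBCABCABCABCABBBBCABCABCABCABBBBCABCABCABCABBBBCABCABCA ⇒ BCA·B·BB·BCA·BCA·BCA·BCA·B·BB·BCA·B·BB·BCA·B·BB·BCA·B·BB·BCA·BCA·BCA·BCA·B·BB·BCA·B·BB·BCA·B·BB·BCA·B·BB·BCA·BCA·BCA·BCA·B·BB·BCA·B·BB·BCA·B·BB·BCA·B·BB·BCA·BCA·BCA·BCA·B·BB·BCA·B·BB·BCA·B·BB
    A ↦ BB
    B ↦ BCA
    C ↦ B

A->BB, B->BCA, C->B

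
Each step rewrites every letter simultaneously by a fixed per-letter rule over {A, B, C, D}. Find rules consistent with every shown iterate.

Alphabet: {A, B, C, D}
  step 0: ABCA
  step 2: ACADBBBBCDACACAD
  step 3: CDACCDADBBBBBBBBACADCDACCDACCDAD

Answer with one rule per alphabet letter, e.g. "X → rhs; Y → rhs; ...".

A->CD, B->BB, C->AC, D->AD

  step 2 ⇒ step 3: ACADBBBBCDACACAD ⇒ CD·AC·CD·AD·BB·BB·BB·BB·AC·AD·CD·AC·CD·AC·CD·AD
    A ↦ CD
    B ↦ BB
    C ↦ AC
    D ↦ AD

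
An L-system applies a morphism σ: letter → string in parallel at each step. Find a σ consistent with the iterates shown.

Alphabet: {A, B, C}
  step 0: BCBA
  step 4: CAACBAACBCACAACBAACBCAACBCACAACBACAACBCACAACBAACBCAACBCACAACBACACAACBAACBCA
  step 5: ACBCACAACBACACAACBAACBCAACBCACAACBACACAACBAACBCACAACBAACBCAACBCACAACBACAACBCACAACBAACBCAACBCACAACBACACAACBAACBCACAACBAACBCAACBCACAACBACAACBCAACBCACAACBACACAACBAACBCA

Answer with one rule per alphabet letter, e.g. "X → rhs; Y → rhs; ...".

A->CA, B->A, C->ACB

  step 4 ⇒ step 5: CAACBAACBCACAACBAACBCAACBCACAACBACAACBCACAACBAACBCAACBCACAACBACACAACBAACBCA ⇒ ACB·CA·CA·ACB·A·CA·CA·ACB·A·ACB·CA·ACB·CA·CA·ACB·A·CA·CA·ACB·A·ACB·CA·CA·ACB·A·ACB·CA·ACB·CA·CA·ACB·A·CA·ACB·CA·CA·ACB·A·ACB·CA·ACB·CA·CA·ACB·A·CA·CA·ACB·A·ACB·CA·CA·ACB·A·ACB·CA·ACB·CA·CA·ACB·A·CA·ACB·CA·ACB·CA·CA·ACB·A·CA·CA·ACB·A·ACB·CA
    A ↦ CA
    B ↦ A
    C ↦ ACB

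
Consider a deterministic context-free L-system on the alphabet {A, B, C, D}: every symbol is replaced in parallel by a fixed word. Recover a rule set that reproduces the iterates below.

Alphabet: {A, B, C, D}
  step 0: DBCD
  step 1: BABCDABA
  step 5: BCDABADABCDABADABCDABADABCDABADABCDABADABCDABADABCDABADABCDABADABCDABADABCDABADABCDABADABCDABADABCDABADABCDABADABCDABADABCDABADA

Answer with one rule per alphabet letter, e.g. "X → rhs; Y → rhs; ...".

A->DA, B->BC, C->DA, D->BA

  step 0 ⇒ step 1: DBCD ⇒ BA·BC·DA·BA
    B ↦ BC
    C ↦ DA
    D ↦ BA
    A ↦ DA  (constrained at step 1)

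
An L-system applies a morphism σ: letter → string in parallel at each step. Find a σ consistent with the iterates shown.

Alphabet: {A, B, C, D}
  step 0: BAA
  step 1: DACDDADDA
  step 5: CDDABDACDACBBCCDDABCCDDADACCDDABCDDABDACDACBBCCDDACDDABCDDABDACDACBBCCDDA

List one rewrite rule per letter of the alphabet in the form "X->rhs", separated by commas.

A->DDA, B->DAC, C->B, D->C

  step 0 ⇒ step 1: BAA ⇒ DAC·DDA·DDA
    A ↦ DDA
    B ↦ DAC
    C ↦ B  (constrained at step 1)
    D ↦ C  (constrained at step 1)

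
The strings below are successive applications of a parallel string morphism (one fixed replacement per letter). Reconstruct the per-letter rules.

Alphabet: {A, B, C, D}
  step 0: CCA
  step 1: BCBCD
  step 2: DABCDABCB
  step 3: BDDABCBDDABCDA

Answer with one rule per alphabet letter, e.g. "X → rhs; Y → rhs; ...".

A->D, B->DA, C->BC, D->B

  step 2 ⇒ step 3: DABCDABCB ⇒ B·D·DA·BC·B·D·DA·BC·DA
    A ↦ D
    B ↦ DA
    C ↦ BC
    D ↦ B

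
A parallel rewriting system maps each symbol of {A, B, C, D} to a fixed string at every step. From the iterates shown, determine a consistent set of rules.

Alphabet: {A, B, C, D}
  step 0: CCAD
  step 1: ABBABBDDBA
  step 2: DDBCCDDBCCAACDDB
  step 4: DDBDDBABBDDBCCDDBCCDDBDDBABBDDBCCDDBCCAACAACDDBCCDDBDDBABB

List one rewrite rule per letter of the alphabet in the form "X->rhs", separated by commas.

  step 1 ⇒ step 2: ABBABBDDBA ⇒ DDB·C·C·DDB·C·C·A·A·C·DDB
    A ↦ DDB
    B ↦ C
    D ↦ A
  step 0 ⇒ step 1: CCAD ⇒ ABB·ABB·DDB·A
    C ↦ ABB

A->DDB, B->C, C->ABB, D->A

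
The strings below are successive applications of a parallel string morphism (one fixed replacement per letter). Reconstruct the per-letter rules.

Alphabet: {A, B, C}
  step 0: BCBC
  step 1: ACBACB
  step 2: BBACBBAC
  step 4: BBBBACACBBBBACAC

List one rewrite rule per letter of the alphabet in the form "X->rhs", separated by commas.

A->B, B->AC, C->B

  step 1 ⇒ step 2: ACBACB ⇒ B·B·AC·B·B·AC
    A ↦ B
    B ↦ AC
    C ↦ B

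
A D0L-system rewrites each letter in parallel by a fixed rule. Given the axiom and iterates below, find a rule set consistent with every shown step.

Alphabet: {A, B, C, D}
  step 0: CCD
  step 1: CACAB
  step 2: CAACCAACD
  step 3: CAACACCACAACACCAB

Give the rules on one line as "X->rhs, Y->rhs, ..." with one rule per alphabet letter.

  step 2 ⇒ step 3: CAACCAACD ⇒ CA·AC·AC·CA·CA·AC·AC·CA·B
    A ↦ AC
    C ↦ CA
    D ↦ B
  step 1 ⇒ step 2: CACAB ⇒ CA·AC·CA·AC·D
    B ↦ D

A->AC, B->D, C->CA, D->B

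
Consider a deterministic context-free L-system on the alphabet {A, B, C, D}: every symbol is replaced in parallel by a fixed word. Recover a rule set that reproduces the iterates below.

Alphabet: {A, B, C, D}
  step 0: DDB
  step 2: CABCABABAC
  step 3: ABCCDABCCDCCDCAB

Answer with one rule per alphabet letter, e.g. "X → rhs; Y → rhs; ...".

  step 2 ⇒ step 3: CABCABABAC ⇒ AB·C·CD·AB·C·CD·C·CD·C·AB
    A ↦ C
    B ↦ CD
    C ↦ AB
    D ↦ AC  (constrained at step 0)

A->C, B->CD, C->AB, D->AC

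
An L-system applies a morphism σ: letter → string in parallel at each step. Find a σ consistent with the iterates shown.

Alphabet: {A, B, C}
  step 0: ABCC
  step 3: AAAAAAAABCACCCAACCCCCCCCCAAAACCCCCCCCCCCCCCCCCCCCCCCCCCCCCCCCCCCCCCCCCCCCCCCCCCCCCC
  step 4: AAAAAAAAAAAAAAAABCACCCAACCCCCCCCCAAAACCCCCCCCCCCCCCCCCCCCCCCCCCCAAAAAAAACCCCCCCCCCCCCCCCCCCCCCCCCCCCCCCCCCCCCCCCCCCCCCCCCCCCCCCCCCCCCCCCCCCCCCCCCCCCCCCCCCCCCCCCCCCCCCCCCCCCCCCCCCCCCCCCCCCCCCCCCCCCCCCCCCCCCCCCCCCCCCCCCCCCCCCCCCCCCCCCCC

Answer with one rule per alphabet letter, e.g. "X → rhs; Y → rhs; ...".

  step 3 ⇒ step 4: AAAAAAAABCACCCAACCCCCCCCCAAAACCCCCCCCCCCCCCCCCCCCCCCCCCCCCCCCCCCCCCCCCCCCCCCCCCCCCC ⇒ AA·AA·AA·AA·AA·AA·AA·AA·BCA·CCC·AA·CCC·CCC·CCC·AA·AA·CCC·CCC·CCC·CCC·CCC·CCC·CCC·CCC·CCC·AA·AA·AA·AA·CCC·CCC·CCC·CCC·CCC·CCC·CCC·CCC·CCC·CCC·CCC·CCC·CCC·CCC·CCC·CCC·CCC·CCC·CCC·CCC·CCC·CCC·CCC·CCC·CCC·CCC·CCC·CCC·CCC·CCC·CCC·CCC·CCC·CCC·CCC·CCC·CCC·CCC·CCC·CCC·CCC·CCC·CCC·CCC·CCC·CCC·CCC·CCC·CCC·CCC·CCC·CCC·CCC·CCC
    A ↦ AA
    B ↦ BCA
    C ↦ CCC

A->AA, B->BCA, C->CCC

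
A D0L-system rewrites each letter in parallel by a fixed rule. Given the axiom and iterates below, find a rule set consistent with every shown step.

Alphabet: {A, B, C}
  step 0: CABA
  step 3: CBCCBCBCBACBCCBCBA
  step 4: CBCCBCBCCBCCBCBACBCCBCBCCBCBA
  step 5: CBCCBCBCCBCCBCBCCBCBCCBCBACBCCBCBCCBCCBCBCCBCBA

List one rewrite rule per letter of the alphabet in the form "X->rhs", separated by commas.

  step 4 ⇒ step 5: CBCCBCBCCBCCBCBACBCCBCBCCBCBA ⇒ CB·C·CB·CB·C·CB·C·CB·CB·C·CB·CB·C·CB·C·BA·CB·C·CB·CB·C·CB·C·CB·CB·C·CB·C·BA
    A ↦ BA
    B ↦ C
    C ↦ CB

A->BA, B->C, C->CB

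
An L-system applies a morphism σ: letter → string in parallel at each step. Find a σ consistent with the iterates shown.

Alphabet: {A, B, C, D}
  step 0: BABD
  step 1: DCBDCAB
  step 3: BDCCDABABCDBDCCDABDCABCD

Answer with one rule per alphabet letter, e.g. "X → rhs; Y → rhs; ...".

  step 0 ⇒ step 1: BABD ⇒ DC·B·DC·AB
    A ↦ B
    B ↦ DC
    D ↦ AB
    C ↦ CD  (constrained at step 1)

A->B, B->DC, C->CD, D->AB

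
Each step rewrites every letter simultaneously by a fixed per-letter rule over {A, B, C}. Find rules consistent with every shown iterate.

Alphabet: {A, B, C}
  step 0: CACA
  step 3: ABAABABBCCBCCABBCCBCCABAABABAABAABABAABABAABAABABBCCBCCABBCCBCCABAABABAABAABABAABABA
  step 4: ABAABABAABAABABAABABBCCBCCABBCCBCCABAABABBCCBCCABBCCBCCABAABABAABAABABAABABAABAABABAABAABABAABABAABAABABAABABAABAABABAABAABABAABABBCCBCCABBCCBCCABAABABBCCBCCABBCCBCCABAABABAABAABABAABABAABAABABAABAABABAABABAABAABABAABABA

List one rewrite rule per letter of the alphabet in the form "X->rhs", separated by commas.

A->ABA, B->AB, C->BCC

  step 3 ⇒ step 4: ABAABABBCCBCCABBCCBCCABAABABAABAABABAABABAABAABABBCCBCCABBCCBCCABAABABAABAABABAABABA ⇒ ABA·AB·ABA·ABA·AB·ABA·AB·AB·BCC·BCC·AB·BCC·BCC·ABA·AB·AB·BCC·BCC·AB·BCC·BCC·ABA·AB·ABA·ABA·AB·ABA·AB·ABA·ABA·AB·ABA·ABA·AB·ABA·AB·ABA·ABA·AB·ABA·AB·ABA·ABA·AB·ABA·ABA·AB·ABA·AB·AB·BCC·BCC·AB·BCC·BCC·ABA·AB·AB·BCC·BCC·AB·BCC·BCC·ABA·AB·ABA·ABA·AB·ABA·AB·ABA·ABA·AB·ABA·ABA·AB·ABA·AB·ABA·ABA·AB·ABA·AB·ABA
    A ↦ ABA
    B ↦ AB
    C ↦ BCC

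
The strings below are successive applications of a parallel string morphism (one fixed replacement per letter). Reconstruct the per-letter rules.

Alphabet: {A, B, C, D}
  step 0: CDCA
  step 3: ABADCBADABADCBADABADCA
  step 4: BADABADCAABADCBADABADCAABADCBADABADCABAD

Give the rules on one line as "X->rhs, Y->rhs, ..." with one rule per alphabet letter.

A->BAD, B->A, C->A, D->C

  step 3 ⇒ step 4: ABADCBADABADCBADABADCA ⇒ BAD·A·BAD·C·A·A·BAD·C·BAD·A·BAD·C·A·A·BAD·C·BAD·A·BAD·C·A·BAD
    A ↦ BAD
    B ↦ A
    C ↦ A
    D ↦ C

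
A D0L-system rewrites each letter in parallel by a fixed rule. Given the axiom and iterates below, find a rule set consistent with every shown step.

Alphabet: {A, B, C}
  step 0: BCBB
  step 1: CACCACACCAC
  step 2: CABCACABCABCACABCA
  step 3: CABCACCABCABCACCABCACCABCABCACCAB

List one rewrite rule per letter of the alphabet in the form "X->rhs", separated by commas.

A->B, B->CAC, C->CA

  step 2 ⇒ step 3: CABCACABCABCACABCA ⇒ CA·B·CAC·CA·B·CA·B·CAC·CA·B·CAC·CA·B·CA·B·CAC·CA·B
    A ↦ B
    B ↦ CAC
    C ↦ CA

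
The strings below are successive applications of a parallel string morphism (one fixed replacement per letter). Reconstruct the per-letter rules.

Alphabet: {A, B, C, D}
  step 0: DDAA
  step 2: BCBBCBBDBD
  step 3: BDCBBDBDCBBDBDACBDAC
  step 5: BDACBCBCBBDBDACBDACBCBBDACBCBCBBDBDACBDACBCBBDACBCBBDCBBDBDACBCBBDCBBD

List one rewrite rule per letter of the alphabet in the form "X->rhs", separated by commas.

A->B, B->BD, C->CB, D->AC

  step 2 ⇒ step 3: BCBBCBBDBD ⇒ BD·CB·BD·BD·CB·BD·BD·AC·BD·AC
    B ↦ BD
    C ↦ CB
    D ↦ AC
    A ↦ B  (constrained at step 0)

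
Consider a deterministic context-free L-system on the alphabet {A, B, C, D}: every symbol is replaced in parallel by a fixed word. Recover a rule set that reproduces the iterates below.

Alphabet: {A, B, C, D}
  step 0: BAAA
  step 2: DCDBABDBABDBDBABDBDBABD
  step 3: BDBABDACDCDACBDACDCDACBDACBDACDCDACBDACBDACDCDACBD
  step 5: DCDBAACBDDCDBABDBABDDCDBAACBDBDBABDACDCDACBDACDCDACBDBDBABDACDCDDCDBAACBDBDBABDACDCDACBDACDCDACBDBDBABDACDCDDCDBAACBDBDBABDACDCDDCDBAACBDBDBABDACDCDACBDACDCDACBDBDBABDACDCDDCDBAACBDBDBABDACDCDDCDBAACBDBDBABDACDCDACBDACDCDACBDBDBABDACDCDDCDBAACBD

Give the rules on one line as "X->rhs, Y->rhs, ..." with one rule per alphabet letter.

A->DCD, B->AC, C->BA, D->BD

  step 2 ⇒ step 3: DCDBABDBABDBDBABDBDBABD ⇒ BD·BA·BD·AC·DCD·AC·BD·AC·DCD·AC·BD·AC·BD·AC·DCD·AC·BD·AC·BD·AC·DCD·AC·BD
    A ↦ DCD
    B ↦ AC
    C ↦ BA
    D ↦ BD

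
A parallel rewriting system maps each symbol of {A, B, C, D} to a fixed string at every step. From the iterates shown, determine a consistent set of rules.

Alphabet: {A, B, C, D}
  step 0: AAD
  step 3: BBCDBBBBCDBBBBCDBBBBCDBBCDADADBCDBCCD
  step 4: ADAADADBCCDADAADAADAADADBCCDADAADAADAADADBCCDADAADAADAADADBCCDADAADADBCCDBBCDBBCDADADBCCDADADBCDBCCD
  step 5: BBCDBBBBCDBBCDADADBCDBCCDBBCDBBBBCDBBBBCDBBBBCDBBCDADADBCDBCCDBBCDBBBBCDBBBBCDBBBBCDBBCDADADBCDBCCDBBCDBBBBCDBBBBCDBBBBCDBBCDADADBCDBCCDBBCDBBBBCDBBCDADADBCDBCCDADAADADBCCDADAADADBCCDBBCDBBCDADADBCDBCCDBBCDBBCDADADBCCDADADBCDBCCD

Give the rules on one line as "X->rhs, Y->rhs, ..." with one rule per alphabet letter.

A->BB, B->ADA, C->DBC, D->CD

  step 4 ⇒ step 5: ADAADADBCCDADAADAADAADADBCCDADAADAADAADADBCCDADAADAADAADADBCCDADAADADBCCDBBCDBBCDADADBCCDADADBCDBCCD ⇒ BB·CD·BB·BB·CD·BB·CD·ADA·DBC·DBC·CD·BB·CD·BB·BB·CD·BB·BB·CD·BB·BB·CD·BB·CD·ADA·DBC·DBC·CD·BB·CD·BB·BB·CD·BB·BB·CD·BB·BB·CD·BB·CD·ADA·DBC·DBC·CD·BB·CD·BB·BB·CD·BB·BB·CD·BB·BB·CD·BB·CD·ADA·DBC·DBC·CD·BB·CD·BB·BB·CD·BB·CD·ADA·DBC·DBC·CD·ADA·ADA·DBC·CD·ADA·ADA·DBC·CD·BB·CD·BB·CD·ADA·DBC·DBC·CD·BB·CD·BB·CD·ADA·DBC·CD·ADA·DBC·DBC·CD
    A ↦ BB
    B ↦ ADA
    C ↦ DBC
    D ↦ CD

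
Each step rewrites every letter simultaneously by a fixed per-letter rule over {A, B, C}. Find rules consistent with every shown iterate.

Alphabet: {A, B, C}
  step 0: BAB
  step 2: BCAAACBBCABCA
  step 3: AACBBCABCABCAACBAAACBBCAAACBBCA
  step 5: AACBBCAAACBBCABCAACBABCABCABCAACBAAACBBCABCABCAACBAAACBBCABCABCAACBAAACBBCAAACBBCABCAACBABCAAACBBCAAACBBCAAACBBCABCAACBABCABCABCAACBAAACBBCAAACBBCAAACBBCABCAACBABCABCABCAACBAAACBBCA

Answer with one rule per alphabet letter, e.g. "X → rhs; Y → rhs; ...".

  step 2 ⇒ step 3: BCAAACBBCABCA ⇒ A·ACB·BCA·BCA·BCA·ACB·A·A·ACB·BCA·A·ACB·BCA
    A ↦ BCA
    B ↦ A
    C ↦ ACB

A->BCA, B->A, C->ACB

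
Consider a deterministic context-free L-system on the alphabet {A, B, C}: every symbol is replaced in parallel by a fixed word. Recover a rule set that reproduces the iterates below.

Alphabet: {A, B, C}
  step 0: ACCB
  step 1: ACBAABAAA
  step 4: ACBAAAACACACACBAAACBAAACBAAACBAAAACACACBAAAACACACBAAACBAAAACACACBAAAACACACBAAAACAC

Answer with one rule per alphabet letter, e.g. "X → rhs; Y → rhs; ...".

A->AC, B->A, C->BAA

  step 0 ⇒ step 1: ACCB ⇒ AC·BAA·BAA·A
    A ↦ AC
    B ↦ A
    C ↦ BAA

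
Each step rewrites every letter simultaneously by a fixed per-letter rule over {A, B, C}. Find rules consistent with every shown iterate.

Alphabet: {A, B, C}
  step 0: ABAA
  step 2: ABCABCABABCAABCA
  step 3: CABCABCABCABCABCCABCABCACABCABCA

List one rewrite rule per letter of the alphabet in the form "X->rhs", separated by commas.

A->CA, B->BC, C->AB

  step 2 ⇒ step 3: ABCABCABABCAABCA ⇒ CA·BC·AB·CA·BC·AB·CA·BC·CA·BC·AB·CA·CA·BC·AB·CA
    A ↦ CA
    B ↦ BC
    C ↦ AB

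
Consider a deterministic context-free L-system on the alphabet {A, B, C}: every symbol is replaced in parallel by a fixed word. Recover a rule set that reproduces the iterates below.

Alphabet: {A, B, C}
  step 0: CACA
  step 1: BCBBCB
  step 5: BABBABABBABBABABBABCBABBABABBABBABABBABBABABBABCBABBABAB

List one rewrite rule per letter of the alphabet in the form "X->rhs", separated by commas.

A->B, B->BA, C->BC

  step 0 ⇒ step 1: CACA ⇒ BC·B·BC·B
    A ↦ B
    C ↦ BC
    B ↦ BA  (constrained at step 1)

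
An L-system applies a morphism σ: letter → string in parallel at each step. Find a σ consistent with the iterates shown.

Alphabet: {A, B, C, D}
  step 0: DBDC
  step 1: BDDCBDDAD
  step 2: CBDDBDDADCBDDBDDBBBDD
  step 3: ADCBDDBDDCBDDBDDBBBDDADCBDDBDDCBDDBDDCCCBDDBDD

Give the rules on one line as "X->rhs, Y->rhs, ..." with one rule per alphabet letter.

A->BB, B->C, C->AD, D->BDD

  step 2 ⇒ step 3: CBDDBDDADCBDDBDDBBBDD ⇒ AD·C·BDD·BDD·C·BDD·BDD·BB·BDD·AD·C·BDD·BDD·C·BDD·BDD·C·C·C·BDD·BDD
    A ↦ BB
    B ↦ C
    C ↦ AD
    D ↦ BDD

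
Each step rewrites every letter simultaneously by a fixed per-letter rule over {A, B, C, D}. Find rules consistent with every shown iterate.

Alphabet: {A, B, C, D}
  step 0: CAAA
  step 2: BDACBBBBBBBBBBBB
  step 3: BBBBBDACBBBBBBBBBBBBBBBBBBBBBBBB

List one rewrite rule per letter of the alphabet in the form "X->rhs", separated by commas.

  step 2 ⇒ step 3: BDACBBBBBBBBBBBB ⇒ BB·BB·BD·AC·BB·BB·BB·BB·BB·BB·BB·BB·BB·BB·BB·BB
    A ↦ BD
    B ↦ BB
    C ↦ AC
    D ↦ BB

A->BD, B->BB, C->AC, D->BB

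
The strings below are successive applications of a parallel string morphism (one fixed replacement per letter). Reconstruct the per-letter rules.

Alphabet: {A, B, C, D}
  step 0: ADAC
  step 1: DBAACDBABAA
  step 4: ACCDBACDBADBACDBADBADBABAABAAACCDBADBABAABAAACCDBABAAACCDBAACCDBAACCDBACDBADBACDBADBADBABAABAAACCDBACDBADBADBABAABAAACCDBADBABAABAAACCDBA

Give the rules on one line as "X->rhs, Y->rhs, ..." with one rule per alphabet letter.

  step 0 ⇒ step 1: ADAC ⇒ DBA·AC·DBA·BAA
    A ↦ DBA
    C ↦ BAA
    D ↦ AC
    B ↦ C  (constrained at step 1)

A->DBA, B->C, C->BAA, D->AC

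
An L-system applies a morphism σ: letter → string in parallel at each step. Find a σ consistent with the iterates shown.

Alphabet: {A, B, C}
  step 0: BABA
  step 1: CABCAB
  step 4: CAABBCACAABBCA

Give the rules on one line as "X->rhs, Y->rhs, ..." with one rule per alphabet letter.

  step 0 ⇒ step 1: BABA ⇒ CA·B·CA·B
    A ↦ B
    B ↦ CA
    C ↦ A  (constrained at step 1)

A->B, B->CA, C->A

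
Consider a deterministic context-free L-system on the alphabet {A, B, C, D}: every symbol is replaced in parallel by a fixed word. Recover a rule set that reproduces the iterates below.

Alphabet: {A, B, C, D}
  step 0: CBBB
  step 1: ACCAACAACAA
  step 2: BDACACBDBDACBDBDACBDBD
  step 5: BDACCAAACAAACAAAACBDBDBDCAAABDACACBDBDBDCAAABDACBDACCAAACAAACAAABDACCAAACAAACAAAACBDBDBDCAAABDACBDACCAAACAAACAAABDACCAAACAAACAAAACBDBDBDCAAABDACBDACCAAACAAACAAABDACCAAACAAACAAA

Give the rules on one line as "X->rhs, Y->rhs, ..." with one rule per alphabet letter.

  step 1 ⇒ step 2: ACCAACAACAA ⇒ BD·AC·AC·BD·BD·AC·BD·BD·AC·BD·BD
    A ↦ BD
    C ↦ AC
  step 0 ⇒ step 1: CBBB ⇒ AC·CAA·CAA·CAA
    B ↦ CAA
    D ↦ A  (constrained at step 2)

A->BD, B->CAA, C->AC, D->A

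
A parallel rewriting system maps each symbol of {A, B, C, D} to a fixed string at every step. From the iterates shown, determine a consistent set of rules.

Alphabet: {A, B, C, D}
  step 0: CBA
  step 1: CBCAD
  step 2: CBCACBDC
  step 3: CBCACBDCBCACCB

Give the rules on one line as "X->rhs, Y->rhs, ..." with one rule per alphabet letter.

A->D, B->CA, C->CB, D->C

  step 2 ⇒ step 3: CBCACBDC ⇒ CB·CA·CB·D·CB·CA·C·CB
    A ↦ D
    B ↦ CA
    C ↦ CB
    D ↦ C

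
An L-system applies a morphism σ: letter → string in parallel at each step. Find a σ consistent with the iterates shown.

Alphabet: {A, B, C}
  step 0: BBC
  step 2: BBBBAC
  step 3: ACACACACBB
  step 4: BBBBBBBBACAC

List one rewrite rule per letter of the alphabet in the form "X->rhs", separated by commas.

  step 3 ⇒ step 4: ACACACACBB ⇒ B·B·B·B·B·B·B·B·AC·AC
    A ↦ B
    B ↦ AC
    C ↦ B

A->B, B->AC, C->B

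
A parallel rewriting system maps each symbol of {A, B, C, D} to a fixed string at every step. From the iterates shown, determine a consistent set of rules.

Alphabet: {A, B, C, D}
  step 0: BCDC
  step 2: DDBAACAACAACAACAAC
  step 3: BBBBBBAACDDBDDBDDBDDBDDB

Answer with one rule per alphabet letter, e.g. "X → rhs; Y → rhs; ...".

  step 2 ⇒ step 3: DDBAACAACAACAACAAC ⇒ BBB·BBB·AAC·D·D·B·D·D·B·D·D·B·D·D·B·D·D·B
    A ↦ D
    B ↦ AAC
    C ↦ B
    D ↦ BBB

A->D, B->AAC, C->B, D->BBB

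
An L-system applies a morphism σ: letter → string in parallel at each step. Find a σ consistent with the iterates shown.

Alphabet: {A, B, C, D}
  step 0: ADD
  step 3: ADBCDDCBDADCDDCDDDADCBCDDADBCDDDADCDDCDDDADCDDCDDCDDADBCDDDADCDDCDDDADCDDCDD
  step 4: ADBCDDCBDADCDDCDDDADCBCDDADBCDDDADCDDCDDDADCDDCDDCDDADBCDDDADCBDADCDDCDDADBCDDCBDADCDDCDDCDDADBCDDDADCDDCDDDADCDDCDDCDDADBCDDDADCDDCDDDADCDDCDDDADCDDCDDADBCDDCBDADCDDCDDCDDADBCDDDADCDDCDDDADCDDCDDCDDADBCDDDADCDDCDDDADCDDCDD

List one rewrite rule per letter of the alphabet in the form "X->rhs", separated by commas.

  step 3 ⇒ step 4: ADBCDDCBDADCDDCDDDADCBCDDADBCDDDADCDDCDDDADCDDCDDCDDADBCDDDADCDDCDDDADCDDCDD ⇒ ADB·CDD·CB·DAD·CDD·CDD·DAD·CB·CDD·ADB·CDD·DAD·CDD·CDD·DAD·CDD·CDD·CDD·ADB·CDD·DAD·CB·DAD·CDD·CDD·ADB·CDD·CB·DAD·CDD·CDD·CDD·ADB·CDD·DAD·CDD·CDD·DAD·CDD·CDD·CDD·ADB·CDD·DAD·CDD·CDD·DAD·CDD·CDD·DAD·CDD·CDD·ADB·CDD·CB·DAD·CDD·CDD·CDD·ADB·CDD·DAD·CDD·CDD·DAD·CDD·CDD·CDD·ADB·CDD·DAD·CDD·CDD·DAD·CDD·CDD
    A ↦ ADB
    B ↦ CB
    C ↦ DAD
    D ↦ CDD

A->ADB, B->CB, C->DAD, D->CDD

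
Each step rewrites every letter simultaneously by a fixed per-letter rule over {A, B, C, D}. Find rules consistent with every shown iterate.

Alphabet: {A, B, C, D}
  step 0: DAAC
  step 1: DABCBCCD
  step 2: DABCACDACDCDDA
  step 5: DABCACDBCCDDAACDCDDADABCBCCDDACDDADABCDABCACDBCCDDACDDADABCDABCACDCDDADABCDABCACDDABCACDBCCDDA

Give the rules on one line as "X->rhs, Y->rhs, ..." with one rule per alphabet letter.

A->BC, B->A, C->CD, D->DA

  step 1 ⇒ step 2: DABCBCCD ⇒ DA·BC·A·CD·A·CD·CD·DA
    A ↦ BC
    B ↦ A
    C ↦ CD
    D ↦ DA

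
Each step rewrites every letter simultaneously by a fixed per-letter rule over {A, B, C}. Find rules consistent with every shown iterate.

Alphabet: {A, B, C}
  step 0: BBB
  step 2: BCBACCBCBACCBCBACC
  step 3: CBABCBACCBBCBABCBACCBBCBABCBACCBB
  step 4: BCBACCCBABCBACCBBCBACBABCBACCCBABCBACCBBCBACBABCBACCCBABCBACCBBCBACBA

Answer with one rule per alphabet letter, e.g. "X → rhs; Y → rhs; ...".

A->CC, B->CBA, C->B

  step 3 ⇒ step 4: CBABCBACCBBCBABCBACCBBCBABCBACCBB ⇒ B·CBA·CC·CBA·B·CBA·CC·B·B·CBA·CBA·B·CBA·CC·CBA·B·CBA·CC·B·B·CBA·CBA·B·CBA·CC·CBA·B·CBA·CC·B·B·CBA·CBA
    A ↦ CC
    B ↦ CBA
    C ↦ B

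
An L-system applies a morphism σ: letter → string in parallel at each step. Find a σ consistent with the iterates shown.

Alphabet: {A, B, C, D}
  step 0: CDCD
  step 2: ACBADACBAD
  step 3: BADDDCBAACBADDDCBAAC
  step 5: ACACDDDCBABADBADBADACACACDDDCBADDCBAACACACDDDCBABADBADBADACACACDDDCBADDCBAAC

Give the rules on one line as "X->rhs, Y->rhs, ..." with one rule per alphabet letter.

A->BA, B->DDC, C->D, D->AC

  step 2 ⇒ step 3: ACBADACBAD ⇒ BA·D·DDC·BA·AC·BA·D·DDC·BA·AC
    A ↦ BA
    B ↦ DDC
    C ↦ D
    D ↦ AC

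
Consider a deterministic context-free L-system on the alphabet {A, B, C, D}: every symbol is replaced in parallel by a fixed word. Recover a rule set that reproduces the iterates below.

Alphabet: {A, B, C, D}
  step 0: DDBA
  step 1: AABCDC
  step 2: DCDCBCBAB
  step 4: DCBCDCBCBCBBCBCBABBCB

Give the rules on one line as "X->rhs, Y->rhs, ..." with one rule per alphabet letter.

A->DC, B->BC, C->B, D->A

  step 1 ⇒ step 2: AABCDC ⇒ DC·DC·BC·B·A·B
    A ↦ DC
    B ↦ BC
    C ↦ B
    D ↦ A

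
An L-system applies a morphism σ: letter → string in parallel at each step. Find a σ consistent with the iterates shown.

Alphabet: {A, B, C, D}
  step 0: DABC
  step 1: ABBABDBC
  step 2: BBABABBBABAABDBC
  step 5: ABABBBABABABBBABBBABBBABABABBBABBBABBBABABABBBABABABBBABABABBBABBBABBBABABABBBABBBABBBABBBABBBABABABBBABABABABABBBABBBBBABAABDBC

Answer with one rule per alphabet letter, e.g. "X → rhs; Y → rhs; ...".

A->BB, B->AB, C->DBC, D->A

  step 1 ⇒ step 2: ABBABDBC ⇒ BB·AB·AB·BB·AB·A·AB·DBC
    A ↦ BB
    B ↦ AB
    C ↦ DBC
    D ↦ A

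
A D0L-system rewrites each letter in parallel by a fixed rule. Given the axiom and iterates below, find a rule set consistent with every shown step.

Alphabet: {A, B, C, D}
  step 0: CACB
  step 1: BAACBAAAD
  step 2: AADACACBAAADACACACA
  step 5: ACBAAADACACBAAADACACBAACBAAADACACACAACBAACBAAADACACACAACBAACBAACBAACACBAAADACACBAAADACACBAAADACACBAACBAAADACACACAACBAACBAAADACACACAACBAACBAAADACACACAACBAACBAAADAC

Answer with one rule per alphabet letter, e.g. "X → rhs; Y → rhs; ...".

A->AC, B->AAD, C->BA, D->A

  step 1 ⇒ step 2: BAACBAAAD ⇒ AAD·AC·AC·BA·AAD·AC·AC·AC·A
    A ↦ AC
    B ↦ AAD
    C ↦ BA
    D ↦ A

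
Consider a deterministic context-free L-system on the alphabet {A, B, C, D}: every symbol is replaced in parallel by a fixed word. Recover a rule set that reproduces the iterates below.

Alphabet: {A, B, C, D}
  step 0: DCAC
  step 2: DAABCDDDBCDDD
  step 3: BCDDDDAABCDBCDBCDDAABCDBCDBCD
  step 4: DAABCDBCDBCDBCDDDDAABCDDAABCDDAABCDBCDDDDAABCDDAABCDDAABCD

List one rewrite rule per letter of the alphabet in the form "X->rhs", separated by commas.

  step 3 ⇒ step 4: BCDDDDAABCDBCDBCDDAABCDBCDBCD ⇒ D·AA·BCD·BCD·BCD·BCD·D·D·D·AA·BCD·D·AA·BCD·D·AA·BCD·BCD·D·D·D·AA·BCD·D·AA·BCD·D·AA·BCD
    A ↦ D
    B ↦ D
    C ↦ AA
    D ↦ BCD

A->D, B->D, C->AA, D->BCD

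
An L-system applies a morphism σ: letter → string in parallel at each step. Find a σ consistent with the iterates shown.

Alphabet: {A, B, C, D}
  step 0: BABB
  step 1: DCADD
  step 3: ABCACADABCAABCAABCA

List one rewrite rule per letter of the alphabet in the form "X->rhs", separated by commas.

  step 0 ⇒ step 1: BABB ⇒ D·CA·D·D
    A ↦ CA
    B ↦ D
    C ↦ AB  (constrained at step 1)
    D ↦ CA  (constrained at step 1)

A->CA, B->D, C->AB, D->CA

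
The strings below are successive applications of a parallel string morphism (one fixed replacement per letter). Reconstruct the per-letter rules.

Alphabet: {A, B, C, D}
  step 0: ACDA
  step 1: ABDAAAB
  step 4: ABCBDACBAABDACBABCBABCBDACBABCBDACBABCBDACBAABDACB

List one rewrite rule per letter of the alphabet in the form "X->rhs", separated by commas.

  step 0 ⇒ step 1: ACDA ⇒ AB·DA·A·AB
    A ↦ AB
    C ↦ DA
    D ↦ A
    B ↦ CB  (constrained at step 1)

A->AB, B->CB, C->DA, D->A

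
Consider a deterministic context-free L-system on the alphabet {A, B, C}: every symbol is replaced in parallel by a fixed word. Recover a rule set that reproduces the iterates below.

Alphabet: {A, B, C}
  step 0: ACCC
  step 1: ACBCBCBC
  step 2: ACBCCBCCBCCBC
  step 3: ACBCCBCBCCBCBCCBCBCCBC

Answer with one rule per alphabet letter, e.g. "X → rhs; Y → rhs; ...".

A->AC, B->C, C->BC

  step 2 ⇒ step 3: ACBCCBCCBCCBC ⇒ AC·BC·C·BC·BC·C·BC·BC·C·BC·BC·C·BC
    A ↦ AC
    B ↦ C
    C ↦ BC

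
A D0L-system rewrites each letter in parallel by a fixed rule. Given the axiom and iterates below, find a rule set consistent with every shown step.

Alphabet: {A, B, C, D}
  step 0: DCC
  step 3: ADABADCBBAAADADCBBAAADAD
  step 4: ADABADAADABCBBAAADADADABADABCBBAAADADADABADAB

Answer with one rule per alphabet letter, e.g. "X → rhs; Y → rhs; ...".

A->AD, B->A, C->CBB, D->AB

  step 3 ⇒ step 4: ADABADCBBAAADADCBBAAADAD ⇒ AD·AB·AD·A·AD·AB·CBB·A·A·AD·AD·AD·AB·AD·AB·CBB·A·A·AD·AD·AD·AB·AD·AB
    A ↦ AD
    B ↦ A
    C ↦ CBB
    D ↦ AB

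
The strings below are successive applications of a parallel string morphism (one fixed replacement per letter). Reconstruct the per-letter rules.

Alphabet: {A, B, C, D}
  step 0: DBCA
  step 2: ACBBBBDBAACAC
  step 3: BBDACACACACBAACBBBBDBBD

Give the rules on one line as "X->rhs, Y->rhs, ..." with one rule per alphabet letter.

  step 2 ⇒ step 3: ACBBBBDBAACAC ⇒ BB·D·AC·AC·AC·AC·BA·AC·BB·BB·D·BB·D
    A ↦ BB
    B ↦ AC
    C ↦ D
    D ↦ BA

A->BB, B->AC, C->D, D->BA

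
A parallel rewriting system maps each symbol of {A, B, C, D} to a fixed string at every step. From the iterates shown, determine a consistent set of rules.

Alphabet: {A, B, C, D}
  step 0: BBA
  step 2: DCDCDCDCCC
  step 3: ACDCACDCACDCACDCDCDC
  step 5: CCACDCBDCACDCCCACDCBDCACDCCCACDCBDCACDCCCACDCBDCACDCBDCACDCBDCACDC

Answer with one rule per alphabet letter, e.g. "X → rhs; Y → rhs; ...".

  step 2 ⇒ step 3: DCDCDCDCCC ⇒ AC·DC·AC·DC·AC·DC·AC·DC·DC·DC
    C ↦ DC
    D ↦ AC
    A ↦ B  (constrained at step 0)
    B ↦ CC  (constrained at step 0)

A->B, B->CC, C->DC, D->AC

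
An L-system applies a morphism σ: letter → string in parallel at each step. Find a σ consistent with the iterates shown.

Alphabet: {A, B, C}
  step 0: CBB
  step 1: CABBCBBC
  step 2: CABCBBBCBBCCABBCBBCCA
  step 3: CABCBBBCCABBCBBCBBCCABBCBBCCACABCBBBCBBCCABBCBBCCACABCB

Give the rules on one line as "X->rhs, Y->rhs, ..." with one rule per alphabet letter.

  step 2 ⇒ step 3: CABCBBBCBBCCABBCBBCCA ⇒ CA·BCB·BBC·CA·BBC·BBC·BBC·CA·BBC·BBC·CA·CA·BCB·BBC·BBC·CA·BBC·BBC·CA·CA·BCB
    A ↦ BCB
    B ↦ BBC
    C ↦ CA

A->BCB, B->BBC, C->CA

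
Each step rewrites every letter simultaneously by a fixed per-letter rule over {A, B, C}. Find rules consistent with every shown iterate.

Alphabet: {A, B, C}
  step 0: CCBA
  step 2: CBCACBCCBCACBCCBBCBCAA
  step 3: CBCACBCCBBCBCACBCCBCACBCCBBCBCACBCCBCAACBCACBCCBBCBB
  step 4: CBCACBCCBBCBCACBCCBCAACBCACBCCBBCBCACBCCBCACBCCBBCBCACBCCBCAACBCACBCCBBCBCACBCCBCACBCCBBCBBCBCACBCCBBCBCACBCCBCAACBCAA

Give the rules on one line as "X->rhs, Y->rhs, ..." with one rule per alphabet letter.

A->CBB, B->A, C->CBC

  step 3 ⇒ step 4: CBCACBCCBBCBCACBCCBCACBCCBBCBCACBCCBCAACBCACBCCBBCBB ⇒ CBC·A·CBC·CBB·CBC·A·CBC·CBC·A·A·CBC·A·CBC·CBB·CBC·A·CBC·CBC·A·CBC·CBB·CBC·A·CBC·CBC·A·A·CBC·A·CBC·CBB·CBC·A·CBC·CBC·A·CBC·CBB·CBB·CBC·A·CBC·CBB·CBC·A·CBC·CBC·A·A·CBC·A·A
    A ↦ CBB
    B ↦ A
    C ↦ CBC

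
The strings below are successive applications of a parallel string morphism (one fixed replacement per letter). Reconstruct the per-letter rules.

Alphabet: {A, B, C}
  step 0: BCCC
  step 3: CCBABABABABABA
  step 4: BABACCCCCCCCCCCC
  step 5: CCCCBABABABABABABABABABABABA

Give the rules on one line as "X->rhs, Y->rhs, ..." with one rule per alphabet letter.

  step 4 ⇒ step 5: BABACCCCCCCCCCCC ⇒ C·C·C·C·BA·BA·BA·BA·BA·BA·BA·BA·BA·BA·BA·BA
    A ↦ C
    B ↦ C
    C ↦ BA

A->C, B->C, C->BA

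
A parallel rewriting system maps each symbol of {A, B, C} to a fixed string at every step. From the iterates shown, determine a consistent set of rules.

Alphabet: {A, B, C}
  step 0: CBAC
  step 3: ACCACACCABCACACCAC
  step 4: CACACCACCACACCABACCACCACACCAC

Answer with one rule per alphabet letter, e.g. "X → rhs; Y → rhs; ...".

A->C, B->AB, C->AC

  step 3 ⇒ step 4: ACCACACCABCACACCAC ⇒ C·AC·AC·C·AC·C·AC·AC·C·AB·AC·C·AC·C·AC·AC·C·AC
    A ↦ C
    B ↦ AB
    C ↦ AC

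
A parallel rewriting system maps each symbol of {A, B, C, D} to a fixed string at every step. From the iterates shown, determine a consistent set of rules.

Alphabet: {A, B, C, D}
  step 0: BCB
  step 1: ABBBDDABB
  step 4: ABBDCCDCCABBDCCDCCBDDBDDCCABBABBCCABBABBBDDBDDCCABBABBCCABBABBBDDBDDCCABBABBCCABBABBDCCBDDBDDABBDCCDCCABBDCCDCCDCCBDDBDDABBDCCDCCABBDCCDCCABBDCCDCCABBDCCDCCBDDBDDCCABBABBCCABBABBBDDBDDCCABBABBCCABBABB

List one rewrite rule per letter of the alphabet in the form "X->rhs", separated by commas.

A->CC, B->ABB, C->BDD, D->DCC

  step 0 ⇒ step 1: BCB ⇒ ABB·BDD·ABB
    B ↦ ABB
    C ↦ BDD
    A ↦ CC  (constrained at step 1)
    D ↦ DCC  (constrained at step 1)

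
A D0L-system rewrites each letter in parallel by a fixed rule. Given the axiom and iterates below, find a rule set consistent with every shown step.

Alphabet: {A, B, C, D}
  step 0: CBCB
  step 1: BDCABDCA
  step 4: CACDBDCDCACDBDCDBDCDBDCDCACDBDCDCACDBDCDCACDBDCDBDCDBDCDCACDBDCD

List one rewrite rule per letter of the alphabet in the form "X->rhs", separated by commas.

A->CD, B->CA, C->BD, D->CD

  step 0 ⇒ step 1: CBCB ⇒ BD·CA·BD·CA
    B ↦ CA
    C ↦ BD
    A ↦ CD  (constrained at step 1)
    D ↦ CD  (constrained at step 1)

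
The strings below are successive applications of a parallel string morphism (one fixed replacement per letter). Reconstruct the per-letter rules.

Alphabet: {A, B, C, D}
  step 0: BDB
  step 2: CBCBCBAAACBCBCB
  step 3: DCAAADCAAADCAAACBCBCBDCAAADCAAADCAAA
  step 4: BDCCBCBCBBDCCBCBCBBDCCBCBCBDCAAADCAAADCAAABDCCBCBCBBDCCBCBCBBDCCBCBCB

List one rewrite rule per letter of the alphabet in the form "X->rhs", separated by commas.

  step 3 ⇒ step 4: DCAAADCAAADCAAACBCBCBDCAAADCAAADCAAA ⇒ B·DC·CB·CB·CB·B·DC·CB·CB·CB·B·DC·CB·CB·CB·DC·AAA·DC·AAA·DC·AAA·B·DC·CB·CB·CB·B·DC·CB·CB·CB·B·DC·CB·CB·CB
    A ↦ CB
    B ↦ AAA
    C ↦ DC
    D ↦ B

A->CB, B->AAA, C->DC, D->B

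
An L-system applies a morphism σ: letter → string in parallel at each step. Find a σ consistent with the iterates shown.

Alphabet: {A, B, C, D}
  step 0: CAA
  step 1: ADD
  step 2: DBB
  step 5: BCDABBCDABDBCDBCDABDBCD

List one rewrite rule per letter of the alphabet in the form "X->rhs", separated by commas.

A->D, B->BCD, C->A, D->B

  step 1 ⇒ step 2: ADD ⇒ D·B·B
    A ↦ D
    D ↦ B
    B ↦ BCD  (constrained at step 2)
  step 0 ⇒ step 1: CAA ⇒ A·D·D
    C ↦ A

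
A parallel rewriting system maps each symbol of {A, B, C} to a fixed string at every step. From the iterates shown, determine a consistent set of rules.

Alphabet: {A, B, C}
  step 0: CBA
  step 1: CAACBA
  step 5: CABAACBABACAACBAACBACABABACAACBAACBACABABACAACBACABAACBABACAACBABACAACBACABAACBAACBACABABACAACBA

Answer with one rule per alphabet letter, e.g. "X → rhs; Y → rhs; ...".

  step 0 ⇒ step 1: CBA ⇒ CA·AC·BA
    A ↦ BA
    B ↦ AC
    C ↦ CA

A->BA, B->AC, C->CA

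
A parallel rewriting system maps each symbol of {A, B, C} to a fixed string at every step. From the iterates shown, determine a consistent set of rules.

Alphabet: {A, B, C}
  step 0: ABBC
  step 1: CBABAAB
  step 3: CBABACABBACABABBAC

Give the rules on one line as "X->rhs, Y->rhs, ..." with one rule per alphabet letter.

  step 0 ⇒ step 1: ABBC ⇒ C·BA·BA·AB
    A ↦ C
    B ↦ BA
    C ↦ AB

A->C, B->BA, C->AB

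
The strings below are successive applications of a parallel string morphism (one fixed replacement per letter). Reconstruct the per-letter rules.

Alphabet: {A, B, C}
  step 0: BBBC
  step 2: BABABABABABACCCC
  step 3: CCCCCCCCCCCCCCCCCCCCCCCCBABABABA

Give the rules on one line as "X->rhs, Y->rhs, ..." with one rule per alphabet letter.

A->CC, B->CC, C->BA

  step 2 ⇒ step 3: BABABABABABACCCC ⇒ CC·CC·CC·CC·CC·CC·CC·CC·CC·CC·CC·CC·BA·BA·BA·BA
    A ↦ CC
    B ↦ CC
    C ↦ BA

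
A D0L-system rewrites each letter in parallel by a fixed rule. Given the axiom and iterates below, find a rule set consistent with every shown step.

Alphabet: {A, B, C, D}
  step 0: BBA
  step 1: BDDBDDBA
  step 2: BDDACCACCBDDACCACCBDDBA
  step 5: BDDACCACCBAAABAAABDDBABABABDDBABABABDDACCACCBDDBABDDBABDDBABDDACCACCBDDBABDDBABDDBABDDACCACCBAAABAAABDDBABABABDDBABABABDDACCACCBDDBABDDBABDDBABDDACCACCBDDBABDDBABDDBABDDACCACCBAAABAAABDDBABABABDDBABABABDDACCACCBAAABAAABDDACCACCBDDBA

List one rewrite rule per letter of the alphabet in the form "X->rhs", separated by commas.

A->BA, B->BDD, C->A, D->ACC

  step 1 ⇒ step 2: BDDBDDBA ⇒ BDD·ACC·ACC·BDD·ACC·ACC·BDD·BA
    A ↦ BA
    B ↦ BDD
    D ↦ ACC
    C ↦ A  (constrained at step 2)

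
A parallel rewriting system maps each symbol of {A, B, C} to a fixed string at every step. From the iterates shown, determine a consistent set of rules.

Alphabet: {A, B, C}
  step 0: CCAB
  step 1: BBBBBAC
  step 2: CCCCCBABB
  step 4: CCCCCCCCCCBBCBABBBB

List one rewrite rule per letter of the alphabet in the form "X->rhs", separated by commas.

A->BA, B->C, C->BB

  step 1 ⇒ step 2: BBBBBAC ⇒ C·C·C·C·C·BA·BB
    A ↦ BA
    B ↦ C
    C ↦ BB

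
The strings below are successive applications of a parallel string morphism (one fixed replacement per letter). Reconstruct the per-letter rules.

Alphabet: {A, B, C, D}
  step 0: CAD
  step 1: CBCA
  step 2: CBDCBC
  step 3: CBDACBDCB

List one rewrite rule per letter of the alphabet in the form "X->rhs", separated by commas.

A->C, B->D, C->CB, D->A

  step 2 ⇒ step 3: CBDCBC ⇒ CB·D·A·CB·D·CB
    B ↦ D
    C ↦ CB
    D ↦ A
  step 0 ⇒ step 1: CAD ⇒ CB·C·A
    A ↦ C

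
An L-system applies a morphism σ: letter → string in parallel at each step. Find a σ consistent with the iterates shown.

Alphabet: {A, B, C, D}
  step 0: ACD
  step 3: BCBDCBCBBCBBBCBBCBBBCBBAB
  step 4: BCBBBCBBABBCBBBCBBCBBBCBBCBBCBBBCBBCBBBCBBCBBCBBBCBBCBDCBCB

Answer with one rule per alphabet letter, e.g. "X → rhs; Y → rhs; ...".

A->DC, B->BCB, C->B, D->BA

  step 3 ⇒ step 4: BCBDCBCBBCBBBCBBCBBBCBBAB ⇒ BCB·B·BCB·BA·B·BCB·B·BCB·BCB·B·BCB·BCB·BCB·B·BCB·BCB·B·BCB·BCB·BCB·B·BCB·BCB·DC·BCB
    A ↦ DC
    B ↦ BCB
    C ↦ B
    D ↦ BA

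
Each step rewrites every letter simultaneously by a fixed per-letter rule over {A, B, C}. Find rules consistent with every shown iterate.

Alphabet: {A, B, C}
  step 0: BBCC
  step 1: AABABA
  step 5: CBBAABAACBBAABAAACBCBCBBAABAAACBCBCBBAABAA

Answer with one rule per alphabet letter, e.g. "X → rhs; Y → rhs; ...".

A->CB, B->A, C->BA

  step 0 ⇒ step 1: BBCC ⇒ A·A·BA·BA
    B ↦ A
    C ↦ BA
    A ↦ CB  (constrained at step 1)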